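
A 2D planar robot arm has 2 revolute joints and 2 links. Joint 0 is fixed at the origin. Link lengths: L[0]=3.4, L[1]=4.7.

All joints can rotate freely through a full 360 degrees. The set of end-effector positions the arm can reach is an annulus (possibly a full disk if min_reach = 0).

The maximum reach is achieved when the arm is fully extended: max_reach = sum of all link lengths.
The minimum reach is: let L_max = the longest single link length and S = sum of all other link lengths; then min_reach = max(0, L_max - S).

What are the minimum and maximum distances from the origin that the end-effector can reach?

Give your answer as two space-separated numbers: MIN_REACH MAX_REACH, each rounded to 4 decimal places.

Answer: 1.3000 8.1000

Derivation:
Link lengths: [3.4, 4.7]
max_reach = 3.4 + 4.7 = 8.1
L_max = max([3.4, 4.7]) = 4.7
S (sum of others) = 8.1 - 4.7 = 3.4
min_reach = max(0, 4.7 - 3.4) = max(0, 1.3) = 1.3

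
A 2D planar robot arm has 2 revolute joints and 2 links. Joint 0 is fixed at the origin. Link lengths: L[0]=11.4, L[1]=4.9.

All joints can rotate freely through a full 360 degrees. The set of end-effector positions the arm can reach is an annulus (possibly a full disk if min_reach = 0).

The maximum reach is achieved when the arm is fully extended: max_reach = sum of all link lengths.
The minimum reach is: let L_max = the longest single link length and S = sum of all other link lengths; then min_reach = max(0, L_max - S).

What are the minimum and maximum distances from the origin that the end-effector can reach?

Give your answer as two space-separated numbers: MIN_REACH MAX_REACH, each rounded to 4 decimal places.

Link lengths: [11.4, 4.9]
max_reach = 11.4 + 4.9 = 16.3
L_max = max([11.4, 4.9]) = 11.4
S (sum of others) = 16.3 - 11.4 = 4.9
min_reach = max(0, 11.4 - 4.9) = max(0, 6.5) = 6.5

Answer: 6.5000 16.3000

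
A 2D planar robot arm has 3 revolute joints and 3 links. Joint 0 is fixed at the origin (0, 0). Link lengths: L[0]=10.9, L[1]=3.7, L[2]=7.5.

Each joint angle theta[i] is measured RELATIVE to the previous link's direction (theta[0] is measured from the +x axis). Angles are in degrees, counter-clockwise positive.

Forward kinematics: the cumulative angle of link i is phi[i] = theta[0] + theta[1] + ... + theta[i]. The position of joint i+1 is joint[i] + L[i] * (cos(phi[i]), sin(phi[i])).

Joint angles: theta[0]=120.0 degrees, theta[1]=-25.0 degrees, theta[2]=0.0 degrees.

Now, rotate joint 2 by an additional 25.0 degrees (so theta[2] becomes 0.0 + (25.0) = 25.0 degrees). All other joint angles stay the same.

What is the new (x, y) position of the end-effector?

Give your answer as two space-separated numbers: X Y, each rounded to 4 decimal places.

Answer: -9.5225 19.6208

Derivation:
joint[0] = (0.0000, 0.0000)  (base)
link 0: phi[0] = 120 = 120 deg
  cos(120 deg) = -0.5000, sin(120 deg) = 0.8660
  joint[1] = (0.0000, 0.0000) + 10.9 * (-0.5000, 0.8660) = (0.0000 + -5.4500, 0.0000 + 9.4397) = (-5.4500, 9.4397)
link 1: phi[1] = 120 + -25 = 95 deg
  cos(95 deg) = -0.0872, sin(95 deg) = 0.9962
  joint[2] = (-5.4500, 9.4397) + 3.7 * (-0.0872, 0.9962) = (-5.4500 + -0.3225, 9.4397 + 3.6859) = (-5.7725, 13.1256)
link 2: phi[2] = 120 + -25 + 25 = 120 deg
  cos(120 deg) = -0.5000, sin(120 deg) = 0.8660
  joint[3] = (-5.7725, 13.1256) + 7.5 * (-0.5000, 0.8660) = (-5.7725 + -3.7500, 13.1256 + 6.4952) = (-9.5225, 19.6208)
End effector: (-9.5225, 19.6208)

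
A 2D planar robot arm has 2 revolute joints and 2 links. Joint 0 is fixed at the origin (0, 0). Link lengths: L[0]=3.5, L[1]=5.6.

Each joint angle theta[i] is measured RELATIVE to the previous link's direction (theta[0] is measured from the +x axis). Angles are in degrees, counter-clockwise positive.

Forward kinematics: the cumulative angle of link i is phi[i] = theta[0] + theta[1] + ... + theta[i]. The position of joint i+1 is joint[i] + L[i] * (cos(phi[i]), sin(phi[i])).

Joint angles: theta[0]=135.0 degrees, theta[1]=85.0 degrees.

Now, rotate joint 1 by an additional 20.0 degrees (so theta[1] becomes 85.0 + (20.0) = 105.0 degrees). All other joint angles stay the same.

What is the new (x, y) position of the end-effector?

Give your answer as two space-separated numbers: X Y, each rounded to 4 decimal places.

joint[0] = (0.0000, 0.0000)  (base)
link 0: phi[0] = 135 = 135 deg
  cos(135 deg) = -0.7071, sin(135 deg) = 0.7071
  joint[1] = (0.0000, 0.0000) + 3.5 * (-0.7071, 0.7071) = (0.0000 + -2.4749, 0.0000 + 2.4749) = (-2.4749, 2.4749)
link 1: phi[1] = 135 + 105 = 240 deg
  cos(240 deg) = -0.5000, sin(240 deg) = -0.8660
  joint[2] = (-2.4749, 2.4749) + 5.6 * (-0.5000, -0.8660) = (-2.4749 + -2.8000, 2.4749 + -4.8497) = (-5.2749, -2.3749)
End effector: (-5.2749, -2.3749)

Answer: -5.2749 -2.3749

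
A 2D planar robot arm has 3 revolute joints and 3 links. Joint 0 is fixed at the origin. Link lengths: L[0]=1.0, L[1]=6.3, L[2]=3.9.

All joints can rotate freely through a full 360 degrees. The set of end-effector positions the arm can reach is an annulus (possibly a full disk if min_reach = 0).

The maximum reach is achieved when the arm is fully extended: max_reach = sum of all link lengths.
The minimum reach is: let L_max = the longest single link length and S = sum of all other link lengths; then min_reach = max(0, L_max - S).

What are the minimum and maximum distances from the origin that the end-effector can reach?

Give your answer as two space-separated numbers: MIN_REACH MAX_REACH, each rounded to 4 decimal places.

Link lengths: [1.0, 6.3, 3.9]
max_reach = 1 + 6.3 + 3.9 = 11.2
L_max = max([1.0, 6.3, 3.9]) = 6.3
S (sum of others) = 11.2 - 6.3 = 4.9
min_reach = max(0, 6.3 - 4.9) = max(0, 1.4) = 1.4

Answer: 1.4000 11.2000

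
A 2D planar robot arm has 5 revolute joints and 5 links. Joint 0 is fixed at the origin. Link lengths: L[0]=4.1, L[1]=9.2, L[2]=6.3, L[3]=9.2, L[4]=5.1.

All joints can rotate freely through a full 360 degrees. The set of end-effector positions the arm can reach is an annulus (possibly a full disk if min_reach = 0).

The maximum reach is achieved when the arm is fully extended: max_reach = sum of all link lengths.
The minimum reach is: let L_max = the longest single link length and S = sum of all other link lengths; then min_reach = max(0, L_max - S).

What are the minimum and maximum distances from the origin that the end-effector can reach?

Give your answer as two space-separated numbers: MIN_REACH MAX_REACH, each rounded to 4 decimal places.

Link lengths: [4.1, 9.2, 6.3, 9.2, 5.1]
max_reach = 4.1 + 9.2 + 6.3 + 9.2 + 5.1 = 33.9
L_max = max([4.1, 9.2, 6.3, 9.2, 5.1]) = 9.2
S (sum of others) = 33.9 - 9.2 = 24.7
min_reach = max(0, 9.2 - 24.7) = max(0, -15.5) = 0

Answer: 0.0000 33.9000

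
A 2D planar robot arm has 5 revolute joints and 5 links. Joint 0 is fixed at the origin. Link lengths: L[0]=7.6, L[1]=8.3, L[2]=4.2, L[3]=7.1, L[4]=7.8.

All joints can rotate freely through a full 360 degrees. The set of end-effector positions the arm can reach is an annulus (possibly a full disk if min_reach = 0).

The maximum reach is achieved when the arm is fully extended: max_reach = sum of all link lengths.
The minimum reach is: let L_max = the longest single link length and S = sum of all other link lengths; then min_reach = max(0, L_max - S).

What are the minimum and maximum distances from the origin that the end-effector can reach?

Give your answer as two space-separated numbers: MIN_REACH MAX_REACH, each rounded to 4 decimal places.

Link lengths: [7.6, 8.3, 4.2, 7.1, 7.8]
max_reach = 7.6 + 8.3 + 4.2 + 7.1 + 7.8 = 35
L_max = max([7.6, 8.3, 4.2, 7.1, 7.8]) = 8.3
S (sum of others) = 35 - 8.3 = 26.7
min_reach = max(0, 8.3 - 26.7) = max(0, -18.4) = 0

Answer: 0.0000 35.0000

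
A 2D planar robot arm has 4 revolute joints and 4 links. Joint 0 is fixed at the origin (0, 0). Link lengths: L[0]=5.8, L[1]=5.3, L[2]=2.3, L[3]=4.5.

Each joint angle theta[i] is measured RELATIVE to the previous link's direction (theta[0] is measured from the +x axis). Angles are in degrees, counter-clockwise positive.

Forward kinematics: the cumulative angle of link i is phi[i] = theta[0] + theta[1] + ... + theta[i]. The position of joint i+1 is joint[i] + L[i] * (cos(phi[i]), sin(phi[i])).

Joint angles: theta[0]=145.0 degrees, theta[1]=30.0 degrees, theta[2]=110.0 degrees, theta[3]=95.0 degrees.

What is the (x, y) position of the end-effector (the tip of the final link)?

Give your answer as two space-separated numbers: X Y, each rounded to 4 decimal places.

joint[0] = (0.0000, 0.0000)  (base)
link 0: phi[0] = 145 = 145 deg
  cos(145 deg) = -0.8192, sin(145 deg) = 0.5736
  joint[1] = (0.0000, 0.0000) + 5.8 * (-0.8192, 0.5736) = (0.0000 + -4.7511, 0.0000 + 3.3267) = (-4.7511, 3.3267)
link 1: phi[1] = 145 + 30 = 175 deg
  cos(175 deg) = -0.9962, sin(175 deg) = 0.0872
  joint[2] = (-4.7511, 3.3267) + 5.3 * (-0.9962, 0.0872) = (-4.7511 + -5.2798, 3.3267 + 0.4619) = (-10.0309, 3.7887)
link 2: phi[2] = 145 + 30 + 110 = 285 deg
  cos(285 deg) = 0.2588, sin(285 deg) = -0.9659
  joint[3] = (-10.0309, 3.7887) + 2.3 * (0.2588, -0.9659) = (-10.0309 + 0.5953, 3.7887 + -2.2216) = (-9.4356, 1.5670)
link 3: phi[3] = 145 + 30 + 110 + 95 = 380 deg
  cos(380 deg) = 0.9397, sin(380 deg) = 0.3420
  joint[4] = (-9.4356, 1.5670) + 4.5 * (0.9397, 0.3420) = (-9.4356 + 4.2286, 1.5670 + 1.5391) = (-5.2070, 3.1061)
End effector: (-5.2070, 3.1061)

Answer: -5.2070 3.1061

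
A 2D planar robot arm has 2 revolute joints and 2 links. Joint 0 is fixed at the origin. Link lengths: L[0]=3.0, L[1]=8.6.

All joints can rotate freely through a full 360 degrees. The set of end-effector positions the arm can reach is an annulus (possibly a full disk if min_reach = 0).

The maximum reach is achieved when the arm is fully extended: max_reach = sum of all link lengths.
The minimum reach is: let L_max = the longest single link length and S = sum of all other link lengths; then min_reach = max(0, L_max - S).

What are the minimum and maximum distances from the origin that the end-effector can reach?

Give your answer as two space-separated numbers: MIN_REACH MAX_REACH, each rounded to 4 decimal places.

Link lengths: [3.0, 8.6]
max_reach = 3 + 8.6 = 11.6
L_max = max([3.0, 8.6]) = 8.6
S (sum of others) = 11.6 - 8.6 = 3
min_reach = max(0, 8.6 - 3) = max(0, 5.6) = 5.6

Answer: 5.6000 11.6000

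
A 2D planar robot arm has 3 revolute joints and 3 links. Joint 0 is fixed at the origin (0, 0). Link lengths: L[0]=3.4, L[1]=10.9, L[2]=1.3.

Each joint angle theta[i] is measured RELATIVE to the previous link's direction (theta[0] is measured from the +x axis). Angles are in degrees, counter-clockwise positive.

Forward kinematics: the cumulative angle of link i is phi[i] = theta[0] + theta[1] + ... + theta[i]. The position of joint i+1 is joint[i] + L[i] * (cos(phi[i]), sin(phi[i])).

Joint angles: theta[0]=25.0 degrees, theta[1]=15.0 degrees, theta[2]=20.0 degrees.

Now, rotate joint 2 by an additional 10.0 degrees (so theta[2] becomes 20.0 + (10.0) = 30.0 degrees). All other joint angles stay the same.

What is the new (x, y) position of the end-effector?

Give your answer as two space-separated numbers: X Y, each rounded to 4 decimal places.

joint[0] = (0.0000, 0.0000)  (base)
link 0: phi[0] = 25 = 25 deg
  cos(25 deg) = 0.9063, sin(25 deg) = 0.4226
  joint[1] = (0.0000, 0.0000) + 3.4 * (0.9063, 0.4226) = (0.0000 + 3.0814, 0.0000 + 1.4369) = (3.0814, 1.4369)
link 1: phi[1] = 25 + 15 = 40 deg
  cos(40 deg) = 0.7660, sin(40 deg) = 0.6428
  joint[2] = (3.0814, 1.4369) + 10.9 * (0.7660, 0.6428) = (3.0814 + 8.3499, 1.4369 + 7.0064) = (11.4313, 8.4433)
link 2: phi[2] = 25 + 15 + 30 = 70 deg
  cos(70 deg) = 0.3420, sin(70 deg) = 0.9397
  joint[3] = (11.4313, 8.4433) + 1.3 * (0.3420, 0.9397) = (11.4313 + 0.4446, 8.4433 + 1.2216) = (11.8760, 9.6649)
End effector: (11.8760, 9.6649)

Answer: 11.8760 9.6649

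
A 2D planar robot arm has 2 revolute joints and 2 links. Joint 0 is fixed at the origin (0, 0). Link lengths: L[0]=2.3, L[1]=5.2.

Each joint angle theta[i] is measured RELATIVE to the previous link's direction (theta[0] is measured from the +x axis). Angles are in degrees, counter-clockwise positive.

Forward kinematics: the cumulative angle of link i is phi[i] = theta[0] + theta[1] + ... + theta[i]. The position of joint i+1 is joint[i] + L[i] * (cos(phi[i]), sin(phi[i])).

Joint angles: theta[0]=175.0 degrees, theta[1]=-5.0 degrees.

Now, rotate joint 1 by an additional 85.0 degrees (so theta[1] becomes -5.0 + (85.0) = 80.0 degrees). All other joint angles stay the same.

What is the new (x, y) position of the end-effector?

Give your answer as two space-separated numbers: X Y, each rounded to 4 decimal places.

joint[0] = (0.0000, 0.0000)  (base)
link 0: phi[0] = 175 = 175 deg
  cos(175 deg) = -0.9962, sin(175 deg) = 0.0872
  joint[1] = (0.0000, 0.0000) + 2.3 * (-0.9962, 0.0872) = (0.0000 + -2.2912, 0.0000 + 0.2005) = (-2.2912, 0.2005)
link 1: phi[1] = 175 + 80 = 255 deg
  cos(255 deg) = -0.2588, sin(255 deg) = -0.9659
  joint[2] = (-2.2912, 0.2005) + 5.2 * (-0.2588, -0.9659) = (-2.2912 + -1.3459, 0.2005 + -5.0228) = (-3.6371, -4.8224)
End effector: (-3.6371, -4.8224)

Answer: -3.6371 -4.8224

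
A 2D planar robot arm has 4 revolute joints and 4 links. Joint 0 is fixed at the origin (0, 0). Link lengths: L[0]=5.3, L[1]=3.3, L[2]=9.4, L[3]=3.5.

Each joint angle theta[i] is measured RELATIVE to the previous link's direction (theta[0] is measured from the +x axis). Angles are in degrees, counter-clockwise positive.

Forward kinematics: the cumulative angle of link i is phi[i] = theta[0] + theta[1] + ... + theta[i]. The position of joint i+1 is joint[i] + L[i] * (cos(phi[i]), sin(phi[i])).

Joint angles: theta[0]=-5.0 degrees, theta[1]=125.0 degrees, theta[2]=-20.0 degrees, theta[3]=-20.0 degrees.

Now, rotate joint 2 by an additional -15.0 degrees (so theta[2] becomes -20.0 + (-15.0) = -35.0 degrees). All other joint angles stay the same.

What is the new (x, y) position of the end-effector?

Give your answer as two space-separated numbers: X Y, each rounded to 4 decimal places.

joint[0] = (0.0000, 0.0000)  (base)
link 0: phi[0] = -5 = -5 deg
  cos(-5 deg) = 0.9962, sin(-5 deg) = -0.0872
  joint[1] = (0.0000, 0.0000) + 5.3 * (0.9962, -0.0872) = (0.0000 + 5.2798, 0.0000 + -0.4619) = (5.2798, -0.4619)
link 1: phi[1] = -5 + 125 = 120 deg
  cos(120 deg) = -0.5000, sin(120 deg) = 0.8660
  joint[2] = (5.2798, -0.4619) + 3.3 * (-0.5000, 0.8660) = (5.2798 + -1.6500, -0.4619 + 2.8579) = (3.6298, 2.3960)
link 2: phi[2] = -5 + 125 + -35 = 85 deg
  cos(85 deg) = 0.0872, sin(85 deg) = 0.9962
  joint[3] = (3.6298, 2.3960) + 9.4 * (0.0872, 0.9962) = (3.6298 + 0.8193, 2.3960 + 9.3642) = (4.4491, 11.7602)
link 3: phi[3] = -5 + 125 + -35 + -20 = 65 deg
  cos(65 deg) = 0.4226, sin(65 deg) = 0.9063
  joint[4] = (4.4491, 11.7602) + 3.5 * (0.4226, 0.9063) = (4.4491 + 1.4792, 11.7602 + 3.1721) = (5.9283, 14.9323)
End effector: (5.9283, 14.9323)

Answer: 5.9283 14.9323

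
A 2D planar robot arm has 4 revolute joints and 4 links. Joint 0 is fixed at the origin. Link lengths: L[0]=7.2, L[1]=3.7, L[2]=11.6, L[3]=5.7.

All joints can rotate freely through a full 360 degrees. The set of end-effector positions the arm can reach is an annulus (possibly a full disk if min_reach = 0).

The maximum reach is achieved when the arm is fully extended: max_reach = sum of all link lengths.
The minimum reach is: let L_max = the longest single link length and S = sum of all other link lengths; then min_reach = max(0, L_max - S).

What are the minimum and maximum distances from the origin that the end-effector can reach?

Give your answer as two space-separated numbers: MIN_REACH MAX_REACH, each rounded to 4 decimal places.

Link lengths: [7.2, 3.7, 11.6, 5.7]
max_reach = 7.2 + 3.7 + 11.6 + 5.7 = 28.2
L_max = max([7.2, 3.7, 11.6, 5.7]) = 11.6
S (sum of others) = 28.2 - 11.6 = 16.6
min_reach = max(0, 11.6 - 16.6) = max(0, -5) = 0

Answer: 0.0000 28.2000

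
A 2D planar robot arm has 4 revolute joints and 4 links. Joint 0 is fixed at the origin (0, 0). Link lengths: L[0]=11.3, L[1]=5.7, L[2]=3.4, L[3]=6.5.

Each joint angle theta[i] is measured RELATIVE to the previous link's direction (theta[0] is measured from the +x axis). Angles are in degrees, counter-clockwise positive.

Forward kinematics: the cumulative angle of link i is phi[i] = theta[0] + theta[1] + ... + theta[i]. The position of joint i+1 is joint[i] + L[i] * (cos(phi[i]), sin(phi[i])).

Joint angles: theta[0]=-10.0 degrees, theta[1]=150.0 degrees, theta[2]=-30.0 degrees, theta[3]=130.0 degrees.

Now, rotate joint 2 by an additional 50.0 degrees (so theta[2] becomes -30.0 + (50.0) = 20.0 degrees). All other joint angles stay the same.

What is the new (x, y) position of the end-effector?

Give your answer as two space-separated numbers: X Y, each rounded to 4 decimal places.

Answer: 5.7901 -3.2435

Derivation:
joint[0] = (0.0000, 0.0000)  (base)
link 0: phi[0] = -10 = -10 deg
  cos(-10 deg) = 0.9848, sin(-10 deg) = -0.1736
  joint[1] = (0.0000, 0.0000) + 11.3 * (0.9848, -0.1736) = (0.0000 + 11.1283, 0.0000 + -1.9622) = (11.1283, -1.9622)
link 1: phi[1] = -10 + 150 = 140 deg
  cos(140 deg) = -0.7660, sin(140 deg) = 0.6428
  joint[2] = (11.1283, -1.9622) + 5.7 * (-0.7660, 0.6428) = (11.1283 + -4.3665, -1.9622 + 3.6639) = (6.7619, 1.7017)
link 2: phi[2] = -10 + 150 + 20 = 160 deg
  cos(160 deg) = -0.9397, sin(160 deg) = 0.3420
  joint[3] = (6.7619, 1.7017) + 3.4 * (-0.9397, 0.3420) = (6.7619 + -3.1950, 1.7017 + 1.1629) = (3.5669, 2.8645)
link 3: phi[3] = -10 + 150 + 20 + 130 = 290 deg
  cos(290 deg) = 0.3420, sin(290 deg) = -0.9397
  joint[4] = (3.5669, 2.8645) + 6.5 * (0.3420, -0.9397) = (3.5669 + 2.2231, 2.8645 + -6.1080) = (5.7901, -3.2435)
End effector: (5.7901, -3.2435)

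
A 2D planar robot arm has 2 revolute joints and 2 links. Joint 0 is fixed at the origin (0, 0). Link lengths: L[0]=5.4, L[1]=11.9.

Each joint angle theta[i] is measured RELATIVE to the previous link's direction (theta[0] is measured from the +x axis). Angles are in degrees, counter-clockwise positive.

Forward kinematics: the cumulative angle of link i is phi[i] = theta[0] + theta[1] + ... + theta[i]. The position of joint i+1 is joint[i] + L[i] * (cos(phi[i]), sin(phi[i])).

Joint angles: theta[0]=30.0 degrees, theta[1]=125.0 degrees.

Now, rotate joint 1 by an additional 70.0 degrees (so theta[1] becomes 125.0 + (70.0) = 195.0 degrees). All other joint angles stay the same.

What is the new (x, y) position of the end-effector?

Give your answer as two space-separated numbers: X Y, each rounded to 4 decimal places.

joint[0] = (0.0000, 0.0000)  (base)
link 0: phi[0] = 30 = 30 deg
  cos(30 deg) = 0.8660, sin(30 deg) = 0.5000
  joint[1] = (0.0000, 0.0000) + 5.4 * (0.8660, 0.5000) = (0.0000 + 4.6765, 0.0000 + 2.7000) = (4.6765, 2.7000)
link 1: phi[1] = 30 + 195 = 225 deg
  cos(225 deg) = -0.7071, sin(225 deg) = -0.7071
  joint[2] = (4.6765, 2.7000) + 11.9 * (-0.7071, -0.7071) = (4.6765 + -8.4146, 2.7000 + -8.4146) = (-3.7380, -5.7146)
End effector: (-3.7380, -5.7146)

Answer: -3.7380 -5.7146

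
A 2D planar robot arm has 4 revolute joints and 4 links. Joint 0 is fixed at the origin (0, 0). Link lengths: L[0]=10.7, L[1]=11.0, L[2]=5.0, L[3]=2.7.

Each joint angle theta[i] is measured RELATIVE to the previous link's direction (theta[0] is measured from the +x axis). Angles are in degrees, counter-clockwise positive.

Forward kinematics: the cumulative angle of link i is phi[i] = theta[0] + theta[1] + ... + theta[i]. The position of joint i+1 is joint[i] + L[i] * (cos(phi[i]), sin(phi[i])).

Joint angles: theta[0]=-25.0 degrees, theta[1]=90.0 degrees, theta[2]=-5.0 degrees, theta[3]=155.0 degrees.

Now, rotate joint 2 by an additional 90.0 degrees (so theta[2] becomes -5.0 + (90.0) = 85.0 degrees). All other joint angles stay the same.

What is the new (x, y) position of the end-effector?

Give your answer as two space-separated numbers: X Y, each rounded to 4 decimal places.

joint[0] = (0.0000, 0.0000)  (base)
link 0: phi[0] = -25 = -25 deg
  cos(-25 deg) = 0.9063, sin(-25 deg) = -0.4226
  joint[1] = (0.0000, 0.0000) + 10.7 * (0.9063, -0.4226) = (0.0000 + 9.6975, 0.0000 + -4.5220) = (9.6975, -4.5220)
link 1: phi[1] = -25 + 90 = 65 deg
  cos(65 deg) = 0.4226, sin(65 deg) = 0.9063
  joint[2] = (9.6975, -4.5220) + 11 * (0.4226, 0.9063) = (9.6975 + 4.6488, -4.5220 + 9.9694) = (14.3463, 5.4474)
link 2: phi[2] = -25 + 90 + 85 = 150 deg
  cos(150 deg) = -0.8660, sin(150 deg) = 0.5000
  joint[3] = (14.3463, 5.4474) + 5 * (-0.8660, 0.5000) = (14.3463 + -4.3301, 5.4474 + 2.5000) = (10.0162, 7.9474)
link 3: phi[3] = -25 + 90 + 85 + 155 = 305 deg
  cos(305 deg) = 0.5736, sin(305 deg) = -0.8192
  joint[4] = (10.0162, 7.9474) + 2.7 * (0.5736, -0.8192) = (10.0162 + 1.5487, 7.9474 + -2.2117) = (11.5648, 5.7357)
End effector: (11.5648, 5.7357)

Answer: 11.5648 5.7357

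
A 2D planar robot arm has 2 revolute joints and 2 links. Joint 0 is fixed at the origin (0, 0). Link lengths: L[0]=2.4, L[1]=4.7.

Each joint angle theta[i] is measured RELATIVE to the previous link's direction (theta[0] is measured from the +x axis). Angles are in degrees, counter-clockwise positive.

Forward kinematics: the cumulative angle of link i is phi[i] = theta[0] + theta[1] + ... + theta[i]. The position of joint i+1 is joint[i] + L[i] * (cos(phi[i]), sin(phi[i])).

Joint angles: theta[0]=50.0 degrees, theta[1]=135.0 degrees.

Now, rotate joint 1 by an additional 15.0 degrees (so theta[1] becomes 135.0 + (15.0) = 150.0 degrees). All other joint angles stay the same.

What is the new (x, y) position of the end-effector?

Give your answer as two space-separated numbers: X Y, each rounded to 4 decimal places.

joint[0] = (0.0000, 0.0000)  (base)
link 0: phi[0] = 50 = 50 deg
  cos(50 deg) = 0.6428, sin(50 deg) = 0.7660
  joint[1] = (0.0000, 0.0000) + 2.4 * (0.6428, 0.7660) = (0.0000 + 1.5427, 0.0000 + 1.8385) = (1.5427, 1.8385)
link 1: phi[1] = 50 + 150 = 200 deg
  cos(200 deg) = -0.9397, sin(200 deg) = -0.3420
  joint[2] = (1.5427, 1.8385) + 4.7 * (-0.9397, -0.3420) = (1.5427 + -4.4166, 1.8385 + -1.6075) = (-2.8739, 0.2310)
End effector: (-2.8739, 0.2310)

Answer: -2.8739 0.2310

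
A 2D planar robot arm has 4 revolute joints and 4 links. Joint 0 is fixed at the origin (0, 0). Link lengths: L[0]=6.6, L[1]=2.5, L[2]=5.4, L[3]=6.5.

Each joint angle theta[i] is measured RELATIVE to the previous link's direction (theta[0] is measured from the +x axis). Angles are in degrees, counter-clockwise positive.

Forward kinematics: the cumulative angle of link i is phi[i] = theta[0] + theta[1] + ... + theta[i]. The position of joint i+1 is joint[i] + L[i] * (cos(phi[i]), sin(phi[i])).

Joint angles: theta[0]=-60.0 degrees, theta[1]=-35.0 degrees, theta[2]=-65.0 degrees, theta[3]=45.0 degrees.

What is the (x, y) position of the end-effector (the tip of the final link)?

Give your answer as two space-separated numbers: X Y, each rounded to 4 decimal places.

Answer: -4.7392 -15.9442

Derivation:
joint[0] = (0.0000, 0.0000)  (base)
link 0: phi[0] = -60 = -60 deg
  cos(-60 deg) = 0.5000, sin(-60 deg) = -0.8660
  joint[1] = (0.0000, 0.0000) + 6.6 * (0.5000, -0.8660) = (0.0000 + 3.3000, 0.0000 + -5.7158) = (3.3000, -5.7158)
link 1: phi[1] = -60 + -35 = -95 deg
  cos(-95 deg) = -0.0872, sin(-95 deg) = -0.9962
  joint[2] = (3.3000, -5.7158) + 2.5 * (-0.0872, -0.9962) = (3.3000 + -0.2179, -5.7158 + -2.4905) = (3.0821, -8.2063)
link 2: phi[2] = -60 + -35 + -65 = -160 deg
  cos(-160 deg) = -0.9397, sin(-160 deg) = -0.3420
  joint[3] = (3.0821, -8.2063) + 5.4 * (-0.9397, -0.3420) = (3.0821 + -5.0743, -8.2063 + -1.8469) = (-1.9922, -10.0532)
link 3: phi[3] = -60 + -35 + -65 + 45 = -115 deg
  cos(-115 deg) = -0.4226, sin(-115 deg) = -0.9063
  joint[4] = (-1.9922, -10.0532) + 6.5 * (-0.4226, -0.9063) = (-1.9922 + -2.7470, -10.0532 + -5.8910) = (-4.7392, -15.9442)
End effector: (-4.7392, -15.9442)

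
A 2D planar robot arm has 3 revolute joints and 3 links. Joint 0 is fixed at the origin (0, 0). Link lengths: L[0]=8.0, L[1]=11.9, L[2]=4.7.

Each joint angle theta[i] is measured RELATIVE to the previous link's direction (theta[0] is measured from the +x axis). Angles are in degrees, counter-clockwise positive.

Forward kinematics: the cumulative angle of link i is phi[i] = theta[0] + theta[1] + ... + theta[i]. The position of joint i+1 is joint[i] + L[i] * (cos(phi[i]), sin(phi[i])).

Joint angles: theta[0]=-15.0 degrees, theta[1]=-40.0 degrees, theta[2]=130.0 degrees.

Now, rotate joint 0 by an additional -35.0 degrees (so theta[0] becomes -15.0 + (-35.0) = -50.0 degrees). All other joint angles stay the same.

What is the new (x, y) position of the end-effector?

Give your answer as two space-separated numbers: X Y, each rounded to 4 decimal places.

Answer: 8.7427 -15.0073

Derivation:
joint[0] = (0.0000, 0.0000)  (base)
link 0: phi[0] = -50 = -50 deg
  cos(-50 deg) = 0.6428, sin(-50 deg) = -0.7660
  joint[1] = (0.0000, 0.0000) + 8 * (0.6428, -0.7660) = (0.0000 + 5.1423, 0.0000 + -6.1284) = (5.1423, -6.1284)
link 1: phi[1] = -50 + -40 = -90 deg
  cos(-90 deg) = 0.0000, sin(-90 deg) = -1.0000
  joint[2] = (5.1423, -6.1284) + 11.9 * (0.0000, -1.0000) = (5.1423 + 0.0000, -6.1284 + -11.9000) = (5.1423, -18.0284)
link 2: phi[2] = -50 + -40 + 130 = 40 deg
  cos(40 deg) = 0.7660, sin(40 deg) = 0.6428
  joint[3] = (5.1423, -18.0284) + 4.7 * (0.7660, 0.6428) = (5.1423 + 3.6004, -18.0284 + 3.0211) = (8.7427, -15.0073)
End effector: (8.7427, -15.0073)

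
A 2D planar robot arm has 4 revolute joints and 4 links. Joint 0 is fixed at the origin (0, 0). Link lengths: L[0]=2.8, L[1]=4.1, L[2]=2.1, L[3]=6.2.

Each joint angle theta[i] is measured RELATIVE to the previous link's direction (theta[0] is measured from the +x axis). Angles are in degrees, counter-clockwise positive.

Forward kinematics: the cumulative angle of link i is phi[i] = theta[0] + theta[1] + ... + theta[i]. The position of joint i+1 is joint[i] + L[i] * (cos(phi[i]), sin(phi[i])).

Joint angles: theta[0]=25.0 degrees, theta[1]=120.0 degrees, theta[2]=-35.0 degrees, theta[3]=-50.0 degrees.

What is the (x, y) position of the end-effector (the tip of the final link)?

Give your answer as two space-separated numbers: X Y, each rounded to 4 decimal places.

joint[0] = (0.0000, 0.0000)  (base)
link 0: phi[0] = 25 = 25 deg
  cos(25 deg) = 0.9063, sin(25 deg) = 0.4226
  joint[1] = (0.0000, 0.0000) + 2.8 * (0.9063, 0.4226) = (0.0000 + 2.5377, 0.0000 + 1.1833) = (2.5377, 1.1833)
link 1: phi[1] = 25 + 120 = 145 deg
  cos(145 deg) = -0.8192, sin(145 deg) = 0.5736
  joint[2] = (2.5377, 1.1833) + 4.1 * (-0.8192, 0.5736) = (2.5377 + -3.3585, 1.1833 + 2.3517) = (-0.8209, 3.5350)
link 2: phi[2] = 25 + 120 + -35 = 110 deg
  cos(110 deg) = -0.3420, sin(110 deg) = 0.9397
  joint[3] = (-0.8209, 3.5350) + 2.1 * (-0.3420, 0.9397) = (-0.8209 + -0.7182, 3.5350 + 1.9734) = (-1.5391, 5.5083)
link 3: phi[3] = 25 + 120 + -35 + -50 = 60 deg
  cos(60 deg) = 0.5000, sin(60 deg) = 0.8660
  joint[4] = (-1.5391, 5.5083) + 6.2 * (0.5000, 0.8660) = (-1.5391 + 3.1000, 5.5083 + 5.3694) = (1.5609, 10.8777)
End effector: (1.5609, 10.8777)

Answer: 1.5609 10.8777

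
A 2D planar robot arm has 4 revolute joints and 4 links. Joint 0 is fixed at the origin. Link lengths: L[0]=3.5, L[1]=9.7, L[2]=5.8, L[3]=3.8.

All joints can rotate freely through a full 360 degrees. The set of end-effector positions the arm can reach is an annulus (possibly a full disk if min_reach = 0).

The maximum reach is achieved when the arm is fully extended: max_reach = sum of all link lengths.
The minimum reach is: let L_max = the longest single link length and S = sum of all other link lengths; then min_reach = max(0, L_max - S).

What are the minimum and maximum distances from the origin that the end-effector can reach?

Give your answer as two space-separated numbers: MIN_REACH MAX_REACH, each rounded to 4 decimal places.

Answer: 0.0000 22.8000

Derivation:
Link lengths: [3.5, 9.7, 5.8, 3.8]
max_reach = 3.5 + 9.7 + 5.8 + 3.8 = 22.8
L_max = max([3.5, 9.7, 5.8, 3.8]) = 9.7
S (sum of others) = 22.8 - 9.7 = 13.1
min_reach = max(0, 9.7 - 13.1) = max(0, -3.4) = 0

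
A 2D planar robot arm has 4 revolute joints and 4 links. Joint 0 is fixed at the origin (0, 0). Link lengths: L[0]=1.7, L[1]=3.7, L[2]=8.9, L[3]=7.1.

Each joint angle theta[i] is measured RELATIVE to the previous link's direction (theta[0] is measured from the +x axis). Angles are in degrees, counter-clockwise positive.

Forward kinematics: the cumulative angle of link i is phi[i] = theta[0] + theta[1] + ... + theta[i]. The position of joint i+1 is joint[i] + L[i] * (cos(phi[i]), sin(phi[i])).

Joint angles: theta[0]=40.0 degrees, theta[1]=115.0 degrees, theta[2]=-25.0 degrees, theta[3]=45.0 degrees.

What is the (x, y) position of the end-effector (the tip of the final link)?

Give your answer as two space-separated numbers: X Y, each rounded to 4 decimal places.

joint[0] = (0.0000, 0.0000)  (base)
link 0: phi[0] = 40 = 40 deg
  cos(40 deg) = 0.7660, sin(40 deg) = 0.6428
  joint[1] = (0.0000, 0.0000) + 1.7 * (0.7660, 0.6428) = (0.0000 + 1.3023, 0.0000 + 1.0927) = (1.3023, 1.0927)
link 1: phi[1] = 40 + 115 = 155 deg
  cos(155 deg) = -0.9063, sin(155 deg) = 0.4226
  joint[2] = (1.3023, 1.0927) + 3.7 * (-0.9063, 0.4226) = (1.3023 + -3.3533, 1.0927 + 1.5637) = (-2.0511, 2.6564)
link 2: phi[2] = 40 + 115 + -25 = 130 deg
  cos(130 deg) = -0.6428, sin(130 deg) = 0.7660
  joint[3] = (-2.0511, 2.6564) + 8.9 * (-0.6428, 0.7660) = (-2.0511 + -5.7208, 2.6564 + 6.8178) = (-7.7719, 9.4742)
link 3: phi[3] = 40 + 115 + -25 + 45 = 175 deg
  cos(175 deg) = -0.9962, sin(175 deg) = 0.0872
  joint[4] = (-7.7719, 9.4742) + 7.1 * (-0.9962, 0.0872) = (-7.7719 + -7.0730, 9.4742 + 0.6188) = (-14.8449, 10.0930)
End effector: (-14.8449, 10.0930)

Answer: -14.8449 10.0930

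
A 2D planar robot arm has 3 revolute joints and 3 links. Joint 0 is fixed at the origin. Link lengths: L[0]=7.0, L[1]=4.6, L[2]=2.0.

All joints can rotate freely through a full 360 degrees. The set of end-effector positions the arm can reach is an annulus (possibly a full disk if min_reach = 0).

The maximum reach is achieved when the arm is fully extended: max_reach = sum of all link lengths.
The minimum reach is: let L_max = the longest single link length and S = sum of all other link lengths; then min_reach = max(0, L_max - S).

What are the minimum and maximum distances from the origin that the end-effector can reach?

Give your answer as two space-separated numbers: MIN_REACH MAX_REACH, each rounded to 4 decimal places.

Answer: 0.4000 13.6000

Derivation:
Link lengths: [7.0, 4.6, 2.0]
max_reach = 7 + 4.6 + 2 = 13.6
L_max = max([7.0, 4.6, 2.0]) = 7
S (sum of others) = 13.6 - 7 = 6.6
min_reach = max(0, 7 - 6.6) = max(0, 0.4) = 0.4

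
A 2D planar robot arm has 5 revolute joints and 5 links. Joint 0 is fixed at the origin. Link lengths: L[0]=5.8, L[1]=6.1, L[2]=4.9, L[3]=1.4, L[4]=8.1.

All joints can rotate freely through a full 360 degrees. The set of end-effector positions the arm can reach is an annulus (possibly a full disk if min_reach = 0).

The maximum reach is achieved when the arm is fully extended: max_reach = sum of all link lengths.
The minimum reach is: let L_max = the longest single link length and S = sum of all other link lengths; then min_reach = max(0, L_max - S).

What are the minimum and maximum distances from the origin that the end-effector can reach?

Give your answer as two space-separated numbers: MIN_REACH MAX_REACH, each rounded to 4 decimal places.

Answer: 0.0000 26.3000

Derivation:
Link lengths: [5.8, 6.1, 4.9, 1.4, 8.1]
max_reach = 5.8 + 6.1 + 4.9 + 1.4 + 8.1 = 26.3
L_max = max([5.8, 6.1, 4.9, 1.4, 8.1]) = 8.1
S (sum of others) = 26.3 - 8.1 = 18.2
min_reach = max(0, 8.1 - 18.2) = max(0, -10.1) = 0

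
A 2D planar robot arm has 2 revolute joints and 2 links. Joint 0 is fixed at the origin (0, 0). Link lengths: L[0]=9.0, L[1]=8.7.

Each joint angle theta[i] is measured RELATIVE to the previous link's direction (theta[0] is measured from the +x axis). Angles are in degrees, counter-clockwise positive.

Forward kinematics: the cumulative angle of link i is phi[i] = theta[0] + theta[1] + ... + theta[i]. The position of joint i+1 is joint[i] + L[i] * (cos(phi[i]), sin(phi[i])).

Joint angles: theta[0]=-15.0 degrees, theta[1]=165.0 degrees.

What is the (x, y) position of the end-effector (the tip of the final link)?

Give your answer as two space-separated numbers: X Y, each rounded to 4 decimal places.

Answer: 1.1589 2.0206

Derivation:
joint[0] = (0.0000, 0.0000)  (base)
link 0: phi[0] = -15 = -15 deg
  cos(-15 deg) = 0.9659, sin(-15 deg) = -0.2588
  joint[1] = (0.0000, 0.0000) + 9 * (0.9659, -0.2588) = (0.0000 + 8.6933, 0.0000 + -2.3294) = (8.6933, -2.3294)
link 1: phi[1] = -15 + 165 = 150 deg
  cos(150 deg) = -0.8660, sin(150 deg) = 0.5000
  joint[2] = (8.6933, -2.3294) + 8.7 * (-0.8660, 0.5000) = (8.6933 + -7.5344, -2.3294 + 4.3500) = (1.1589, 2.0206)
End effector: (1.1589, 2.0206)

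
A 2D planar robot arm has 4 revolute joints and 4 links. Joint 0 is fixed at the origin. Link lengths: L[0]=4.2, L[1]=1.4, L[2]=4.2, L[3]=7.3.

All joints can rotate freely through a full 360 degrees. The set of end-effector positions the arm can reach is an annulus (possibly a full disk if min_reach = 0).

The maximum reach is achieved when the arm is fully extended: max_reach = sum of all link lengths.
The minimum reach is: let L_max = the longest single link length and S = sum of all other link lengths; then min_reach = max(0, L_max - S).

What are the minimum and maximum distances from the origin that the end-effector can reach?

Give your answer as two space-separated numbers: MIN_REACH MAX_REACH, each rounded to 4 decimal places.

Link lengths: [4.2, 1.4, 4.2, 7.3]
max_reach = 4.2 + 1.4 + 4.2 + 7.3 = 17.1
L_max = max([4.2, 1.4, 4.2, 7.3]) = 7.3
S (sum of others) = 17.1 - 7.3 = 9.8
min_reach = max(0, 7.3 - 9.8) = max(0, -2.5) = 0

Answer: 0.0000 17.1000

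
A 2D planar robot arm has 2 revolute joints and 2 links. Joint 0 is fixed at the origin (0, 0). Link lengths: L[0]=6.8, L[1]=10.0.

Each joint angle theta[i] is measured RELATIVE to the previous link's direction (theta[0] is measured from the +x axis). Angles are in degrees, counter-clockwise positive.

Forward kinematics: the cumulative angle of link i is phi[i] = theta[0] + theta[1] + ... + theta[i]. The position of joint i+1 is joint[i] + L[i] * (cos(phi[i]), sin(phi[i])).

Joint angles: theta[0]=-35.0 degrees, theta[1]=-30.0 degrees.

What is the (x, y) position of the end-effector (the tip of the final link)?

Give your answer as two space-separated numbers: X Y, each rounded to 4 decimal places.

Answer: 9.7964 -12.9634

Derivation:
joint[0] = (0.0000, 0.0000)  (base)
link 0: phi[0] = -35 = -35 deg
  cos(-35 deg) = 0.8192, sin(-35 deg) = -0.5736
  joint[1] = (0.0000, 0.0000) + 6.8 * (0.8192, -0.5736) = (0.0000 + 5.5702, 0.0000 + -3.9003) = (5.5702, -3.9003)
link 1: phi[1] = -35 + -30 = -65 deg
  cos(-65 deg) = 0.4226, sin(-65 deg) = -0.9063
  joint[2] = (5.5702, -3.9003) + 10 * (0.4226, -0.9063) = (5.5702 + 4.2262, -3.9003 + -9.0631) = (9.7964, -12.9634)
End effector: (9.7964, -12.9634)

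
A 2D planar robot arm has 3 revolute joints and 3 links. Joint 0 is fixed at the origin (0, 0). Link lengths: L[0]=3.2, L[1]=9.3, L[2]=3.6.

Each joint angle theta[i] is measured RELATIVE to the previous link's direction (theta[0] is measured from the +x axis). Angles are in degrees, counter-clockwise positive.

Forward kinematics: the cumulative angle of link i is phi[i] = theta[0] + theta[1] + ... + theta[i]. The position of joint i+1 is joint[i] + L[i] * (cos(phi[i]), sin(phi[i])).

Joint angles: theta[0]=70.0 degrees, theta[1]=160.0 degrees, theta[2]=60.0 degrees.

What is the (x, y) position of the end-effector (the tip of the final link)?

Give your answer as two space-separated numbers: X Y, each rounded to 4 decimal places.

joint[0] = (0.0000, 0.0000)  (base)
link 0: phi[0] = 70 = 70 deg
  cos(70 deg) = 0.3420, sin(70 deg) = 0.9397
  joint[1] = (0.0000, 0.0000) + 3.2 * (0.3420, 0.9397) = (0.0000 + 1.0945, 0.0000 + 3.0070) = (1.0945, 3.0070)
link 1: phi[1] = 70 + 160 = 230 deg
  cos(230 deg) = -0.6428, sin(230 deg) = -0.7660
  joint[2] = (1.0945, 3.0070) + 9.3 * (-0.6428, -0.7660) = (1.0945 + -5.9779, 3.0070 + -7.1242) = (-4.8835, -4.1172)
link 2: phi[2] = 70 + 160 + 60 = 290 deg
  cos(290 deg) = 0.3420, sin(290 deg) = -0.9397
  joint[3] = (-4.8835, -4.1172) + 3.6 * (0.3420, -0.9397) = (-4.8835 + 1.2313, -4.1172 + -3.3829) = (-3.6522, -7.5001)
End effector: (-3.6522, -7.5001)

Answer: -3.6522 -7.5001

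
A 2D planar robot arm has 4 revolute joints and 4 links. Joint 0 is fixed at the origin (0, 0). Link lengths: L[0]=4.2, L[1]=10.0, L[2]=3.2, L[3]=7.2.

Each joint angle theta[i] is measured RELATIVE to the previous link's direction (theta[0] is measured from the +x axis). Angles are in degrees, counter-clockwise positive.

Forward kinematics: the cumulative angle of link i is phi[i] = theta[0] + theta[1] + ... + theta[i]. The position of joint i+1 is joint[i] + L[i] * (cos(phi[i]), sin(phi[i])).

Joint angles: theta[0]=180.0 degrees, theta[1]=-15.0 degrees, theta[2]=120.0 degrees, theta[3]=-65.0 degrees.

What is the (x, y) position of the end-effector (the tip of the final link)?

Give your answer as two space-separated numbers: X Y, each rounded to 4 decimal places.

joint[0] = (0.0000, 0.0000)  (base)
link 0: phi[0] = 180 = 180 deg
  cos(180 deg) = -1.0000, sin(180 deg) = 0.0000
  joint[1] = (0.0000, 0.0000) + 4.2 * (-1.0000, 0.0000) = (0.0000 + -4.2000, 0.0000 + 0.0000) = (-4.2000, 0.0000)
link 1: phi[1] = 180 + -15 = 165 deg
  cos(165 deg) = -0.9659, sin(165 deg) = 0.2588
  joint[2] = (-4.2000, 0.0000) + 10 * (-0.9659, 0.2588) = (-4.2000 + -9.6593, 0.0000 + 2.5882) = (-13.8593, 2.5882)
link 2: phi[2] = 180 + -15 + 120 = 285 deg
  cos(285 deg) = 0.2588, sin(285 deg) = -0.9659
  joint[3] = (-13.8593, 2.5882) + 3.2 * (0.2588, -0.9659) = (-13.8593 + 0.8282, 2.5882 + -3.0910) = (-13.0310, -0.5028)
link 3: phi[3] = 180 + -15 + 120 + -65 = 220 deg
  cos(220 deg) = -0.7660, sin(220 deg) = -0.6428
  joint[4] = (-13.0310, -0.5028) + 7.2 * (-0.7660, -0.6428) = (-13.0310 + -5.5155, -0.5028 + -4.6281) = (-18.5466, -5.1308)
End effector: (-18.5466, -5.1308)

Answer: -18.5466 -5.1308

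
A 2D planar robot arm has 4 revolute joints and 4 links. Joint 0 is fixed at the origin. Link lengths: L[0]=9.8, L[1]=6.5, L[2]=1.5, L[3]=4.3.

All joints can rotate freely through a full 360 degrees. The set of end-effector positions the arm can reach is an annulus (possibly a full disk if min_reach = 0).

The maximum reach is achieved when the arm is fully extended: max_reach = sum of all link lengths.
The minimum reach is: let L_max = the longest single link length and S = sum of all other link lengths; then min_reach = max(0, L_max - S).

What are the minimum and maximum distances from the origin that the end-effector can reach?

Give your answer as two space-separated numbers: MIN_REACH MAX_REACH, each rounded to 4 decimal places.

Link lengths: [9.8, 6.5, 1.5, 4.3]
max_reach = 9.8 + 6.5 + 1.5 + 4.3 = 22.1
L_max = max([9.8, 6.5, 1.5, 4.3]) = 9.8
S (sum of others) = 22.1 - 9.8 = 12.3
min_reach = max(0, 9.8 - 12.3) = max(0, -2.5) = 0

Answer: 0.0000 22.1000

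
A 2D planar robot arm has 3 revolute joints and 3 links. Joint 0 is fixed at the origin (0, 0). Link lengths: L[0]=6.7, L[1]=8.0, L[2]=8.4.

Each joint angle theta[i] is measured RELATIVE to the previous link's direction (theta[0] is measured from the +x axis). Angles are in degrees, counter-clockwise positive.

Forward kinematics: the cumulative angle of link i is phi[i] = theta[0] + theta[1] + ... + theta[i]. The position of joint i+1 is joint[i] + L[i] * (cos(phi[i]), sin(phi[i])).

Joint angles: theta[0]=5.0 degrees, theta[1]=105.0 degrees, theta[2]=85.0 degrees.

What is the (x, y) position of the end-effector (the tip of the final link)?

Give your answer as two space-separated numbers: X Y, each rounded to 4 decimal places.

Answer: -4.1754 5.9274

Derivation:
joint[0] = (0.0000, 0.0000)  (base)
link 0: phi[0] = 5 = 5 deg
  cos(5 deg) = 0.9962, sin(5 deg) = 0.0872
  joint[1] = (0.0000, 0.0000) + 6.7 * (0.9962, 0.0872) = (0.0000 + 6.6745, 0.0000 + 0.5839) = (6.6745, 0.5839)
link 1: phi[1] = 5 + 105 = 110 deg
  cos(110 deg) = -0.3420, sin(110 deg) = 0.9397
  joint[2] = (6.6745, 0.5839) + 8 * (-0.3420, 0.9397) = (6.6745 + -2.7362, 0.5839 + 7.5175) = (3.9383, 8.1015)
link 2: phi[2] = 5 + 105 + 85 = 195 deg
  cos(195 deg) = -0.9659, sin(195 deg) = -0.2588
  joint[3] = (3.9383, 8.1015) + 8.4 * (-0.9659, -0.2588) = (3.9383 + -8.1138, 8.1015 + -2.1741) = (-4.1754, 5.9274)
End effector: (-4.1754, 5.9274)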